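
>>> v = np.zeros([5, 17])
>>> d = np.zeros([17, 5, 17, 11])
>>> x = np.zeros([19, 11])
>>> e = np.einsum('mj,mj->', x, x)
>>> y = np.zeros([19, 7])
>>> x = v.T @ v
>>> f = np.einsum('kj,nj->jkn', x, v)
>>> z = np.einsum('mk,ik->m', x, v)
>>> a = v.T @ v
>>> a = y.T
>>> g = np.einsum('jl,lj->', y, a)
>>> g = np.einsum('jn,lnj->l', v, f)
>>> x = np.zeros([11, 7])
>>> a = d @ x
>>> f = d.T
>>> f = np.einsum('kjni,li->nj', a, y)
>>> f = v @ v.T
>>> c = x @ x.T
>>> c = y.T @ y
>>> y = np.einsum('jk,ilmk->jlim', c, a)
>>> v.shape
(5, 17)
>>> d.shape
(17, 5, 17, 11)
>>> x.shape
(11, 7)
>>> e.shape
()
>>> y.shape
(7, 5, 17, 17)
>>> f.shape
(5, 5)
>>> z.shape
(17,)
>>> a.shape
(17, 5, 17, 7)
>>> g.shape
(17,)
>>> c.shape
(7, 7)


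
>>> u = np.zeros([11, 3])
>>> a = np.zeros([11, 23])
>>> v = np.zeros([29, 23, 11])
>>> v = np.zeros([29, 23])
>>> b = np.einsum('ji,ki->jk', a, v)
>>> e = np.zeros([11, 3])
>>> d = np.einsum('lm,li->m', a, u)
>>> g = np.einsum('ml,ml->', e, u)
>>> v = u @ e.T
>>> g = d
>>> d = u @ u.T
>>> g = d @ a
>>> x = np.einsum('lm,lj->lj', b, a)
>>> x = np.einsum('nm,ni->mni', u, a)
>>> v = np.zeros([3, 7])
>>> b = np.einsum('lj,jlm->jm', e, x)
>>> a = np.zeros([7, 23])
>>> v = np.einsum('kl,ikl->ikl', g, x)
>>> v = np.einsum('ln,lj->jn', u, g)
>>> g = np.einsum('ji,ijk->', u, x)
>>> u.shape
(11, 3)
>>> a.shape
(7, 23)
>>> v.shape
(23, 3)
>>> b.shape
(3, 23)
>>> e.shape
(11, 3)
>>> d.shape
(11, 11)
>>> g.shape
()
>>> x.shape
(3, 11, 23)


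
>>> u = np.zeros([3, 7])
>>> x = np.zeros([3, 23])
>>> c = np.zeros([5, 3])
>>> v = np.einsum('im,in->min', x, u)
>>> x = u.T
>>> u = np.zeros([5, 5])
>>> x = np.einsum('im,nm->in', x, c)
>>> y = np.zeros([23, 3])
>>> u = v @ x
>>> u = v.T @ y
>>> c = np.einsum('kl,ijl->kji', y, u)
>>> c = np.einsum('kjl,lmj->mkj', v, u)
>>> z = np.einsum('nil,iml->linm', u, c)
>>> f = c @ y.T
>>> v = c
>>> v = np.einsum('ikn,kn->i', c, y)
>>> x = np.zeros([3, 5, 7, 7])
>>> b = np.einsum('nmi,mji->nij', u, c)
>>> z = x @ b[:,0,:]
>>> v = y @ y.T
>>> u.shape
(7, 3, 3)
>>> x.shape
(3, 5, 7, 7)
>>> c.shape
(3, 23, 3)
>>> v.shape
(23, 23)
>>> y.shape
(23, 3)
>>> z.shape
(3, 5, 7, 23)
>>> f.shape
(3, 23, 23)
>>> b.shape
(7, 3, 23)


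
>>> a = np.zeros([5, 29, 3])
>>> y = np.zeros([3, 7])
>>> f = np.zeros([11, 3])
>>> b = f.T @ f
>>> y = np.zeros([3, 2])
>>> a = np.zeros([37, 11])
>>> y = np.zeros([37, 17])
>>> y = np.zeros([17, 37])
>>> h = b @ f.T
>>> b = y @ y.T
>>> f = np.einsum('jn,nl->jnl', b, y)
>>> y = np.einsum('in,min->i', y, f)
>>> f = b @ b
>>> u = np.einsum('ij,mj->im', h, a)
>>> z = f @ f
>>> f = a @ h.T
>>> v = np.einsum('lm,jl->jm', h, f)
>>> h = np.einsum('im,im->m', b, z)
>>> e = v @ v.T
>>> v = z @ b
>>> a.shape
(37, 11)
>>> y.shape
(17,)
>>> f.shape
(37, 3)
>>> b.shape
(17, 17)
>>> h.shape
(17,)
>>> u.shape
(3, 37)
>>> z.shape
(17, 17)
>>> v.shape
(17, 17)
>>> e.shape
(37, 37)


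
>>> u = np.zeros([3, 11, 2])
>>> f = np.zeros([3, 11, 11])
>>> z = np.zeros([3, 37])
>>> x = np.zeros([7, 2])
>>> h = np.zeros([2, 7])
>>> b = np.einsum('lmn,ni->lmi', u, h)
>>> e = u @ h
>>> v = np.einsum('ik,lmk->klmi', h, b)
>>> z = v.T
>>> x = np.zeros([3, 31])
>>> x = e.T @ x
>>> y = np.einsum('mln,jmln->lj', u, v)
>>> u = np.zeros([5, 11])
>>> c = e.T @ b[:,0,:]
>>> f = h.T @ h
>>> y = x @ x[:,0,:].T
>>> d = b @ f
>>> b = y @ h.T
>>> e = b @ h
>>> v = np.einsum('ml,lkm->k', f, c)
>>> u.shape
(5, 11)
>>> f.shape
(7, 7)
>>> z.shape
(2, 11, 3, 7)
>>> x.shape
(7, 11, 31)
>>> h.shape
(2, 7)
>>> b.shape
(7, 11, 2)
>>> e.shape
(7, 11, 7)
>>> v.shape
(11,)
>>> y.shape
(7, 11, 7)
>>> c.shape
(7, 11, 7)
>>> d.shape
(3, 11, 7)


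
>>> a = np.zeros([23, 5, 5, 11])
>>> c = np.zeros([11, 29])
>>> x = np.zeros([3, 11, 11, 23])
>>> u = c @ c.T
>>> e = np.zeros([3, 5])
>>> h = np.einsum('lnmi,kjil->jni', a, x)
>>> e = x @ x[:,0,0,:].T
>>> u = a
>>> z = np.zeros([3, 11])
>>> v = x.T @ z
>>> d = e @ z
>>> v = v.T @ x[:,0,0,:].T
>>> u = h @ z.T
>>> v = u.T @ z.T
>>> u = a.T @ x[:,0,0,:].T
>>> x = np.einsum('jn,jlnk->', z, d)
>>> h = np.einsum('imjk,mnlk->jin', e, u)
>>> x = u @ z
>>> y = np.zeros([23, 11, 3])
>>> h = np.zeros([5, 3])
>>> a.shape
(23, 5, 5, 11)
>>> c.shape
(11, 29)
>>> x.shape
(11, 5, 5, 11)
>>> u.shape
(11, 5, 5, 3)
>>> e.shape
(3, 11, 11, 3)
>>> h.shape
(5, 3)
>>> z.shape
(3, 11)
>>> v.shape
(3, 5, 3)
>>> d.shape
(3, 11, 11, 11)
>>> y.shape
(23, 11, 3)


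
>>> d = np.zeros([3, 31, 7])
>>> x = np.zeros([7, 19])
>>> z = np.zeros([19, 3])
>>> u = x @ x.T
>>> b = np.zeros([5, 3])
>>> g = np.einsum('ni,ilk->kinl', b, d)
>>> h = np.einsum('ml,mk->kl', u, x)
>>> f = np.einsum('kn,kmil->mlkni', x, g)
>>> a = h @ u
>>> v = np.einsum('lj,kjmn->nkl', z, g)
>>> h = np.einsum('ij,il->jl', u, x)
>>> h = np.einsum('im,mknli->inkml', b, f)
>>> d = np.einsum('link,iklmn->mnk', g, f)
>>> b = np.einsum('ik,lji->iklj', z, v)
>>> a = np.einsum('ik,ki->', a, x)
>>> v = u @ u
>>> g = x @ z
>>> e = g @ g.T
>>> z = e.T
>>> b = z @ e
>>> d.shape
(19, 5, 31)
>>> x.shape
(7, 19)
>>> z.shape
(7, 7)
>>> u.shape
(7, 7)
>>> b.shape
(7, 7)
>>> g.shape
(7, 3)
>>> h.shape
(5, 7, 31, 3, 19)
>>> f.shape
(3, 31, 7, 19, 5)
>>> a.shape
()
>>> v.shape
(7, 7)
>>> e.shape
(7, 7)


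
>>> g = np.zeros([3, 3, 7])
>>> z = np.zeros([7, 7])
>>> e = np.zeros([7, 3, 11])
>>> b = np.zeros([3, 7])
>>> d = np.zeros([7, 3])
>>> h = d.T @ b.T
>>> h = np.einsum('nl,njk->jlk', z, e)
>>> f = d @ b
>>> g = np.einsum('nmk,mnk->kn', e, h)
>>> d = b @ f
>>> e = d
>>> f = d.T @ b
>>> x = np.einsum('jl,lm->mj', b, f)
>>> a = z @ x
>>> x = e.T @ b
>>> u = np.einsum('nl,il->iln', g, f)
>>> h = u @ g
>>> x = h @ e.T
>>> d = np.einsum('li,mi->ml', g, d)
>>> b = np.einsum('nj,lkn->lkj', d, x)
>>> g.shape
(11, 7)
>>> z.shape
(7, 7)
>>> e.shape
(3, 7)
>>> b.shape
(7, 7, 11)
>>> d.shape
(3, 11)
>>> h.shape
(7, 7, 7)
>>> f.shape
(7, 7)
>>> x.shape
(7, 7, 3)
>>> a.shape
(7, 3)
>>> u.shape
(7, 7, 11)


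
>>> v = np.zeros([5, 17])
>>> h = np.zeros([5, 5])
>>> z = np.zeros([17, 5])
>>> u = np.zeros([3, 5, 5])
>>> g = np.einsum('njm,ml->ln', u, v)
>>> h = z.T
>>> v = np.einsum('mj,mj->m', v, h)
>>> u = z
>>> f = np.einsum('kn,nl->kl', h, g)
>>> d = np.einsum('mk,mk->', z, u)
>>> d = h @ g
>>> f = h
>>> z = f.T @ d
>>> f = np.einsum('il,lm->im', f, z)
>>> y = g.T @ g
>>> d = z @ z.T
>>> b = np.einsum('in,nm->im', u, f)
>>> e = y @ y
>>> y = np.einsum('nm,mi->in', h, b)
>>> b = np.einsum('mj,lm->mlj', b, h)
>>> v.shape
(5,)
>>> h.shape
(5, 17)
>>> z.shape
(17, 3)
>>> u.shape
(17, 5)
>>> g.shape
(17, 3)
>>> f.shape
(5, 3)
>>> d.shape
(17, 17)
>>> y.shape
(3, 5)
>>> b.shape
(17, 5, 3)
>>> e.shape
(3, 3)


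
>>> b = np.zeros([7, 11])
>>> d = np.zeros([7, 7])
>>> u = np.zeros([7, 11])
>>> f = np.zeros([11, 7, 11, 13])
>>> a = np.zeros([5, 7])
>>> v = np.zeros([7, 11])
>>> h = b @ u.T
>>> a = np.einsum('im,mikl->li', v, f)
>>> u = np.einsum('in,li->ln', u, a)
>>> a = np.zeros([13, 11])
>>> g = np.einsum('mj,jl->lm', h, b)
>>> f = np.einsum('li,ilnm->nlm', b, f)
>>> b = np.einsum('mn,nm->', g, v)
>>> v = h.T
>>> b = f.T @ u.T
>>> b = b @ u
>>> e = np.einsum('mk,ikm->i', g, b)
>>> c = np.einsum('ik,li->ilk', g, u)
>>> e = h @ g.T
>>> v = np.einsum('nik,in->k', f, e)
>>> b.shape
(13, 7, 11)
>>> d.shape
(7, 7)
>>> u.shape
(13, 11)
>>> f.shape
(11, 7, 13)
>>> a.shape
(13, 11)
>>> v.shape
(13,)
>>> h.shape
(7, 7)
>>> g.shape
(11, 7)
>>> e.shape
(7, 11)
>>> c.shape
(11, 13, 7)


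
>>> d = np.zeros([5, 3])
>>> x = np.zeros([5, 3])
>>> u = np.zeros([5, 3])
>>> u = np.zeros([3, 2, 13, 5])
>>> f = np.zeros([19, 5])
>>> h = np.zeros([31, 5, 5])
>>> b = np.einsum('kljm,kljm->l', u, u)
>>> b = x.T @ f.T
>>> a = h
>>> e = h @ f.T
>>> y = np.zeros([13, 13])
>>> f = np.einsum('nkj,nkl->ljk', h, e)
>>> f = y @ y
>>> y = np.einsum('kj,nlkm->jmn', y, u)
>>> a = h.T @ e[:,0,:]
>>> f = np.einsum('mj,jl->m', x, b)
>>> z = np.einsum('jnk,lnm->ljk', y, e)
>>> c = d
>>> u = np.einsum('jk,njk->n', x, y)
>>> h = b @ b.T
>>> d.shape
(5, 3)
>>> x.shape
(5, 3)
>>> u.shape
(13,)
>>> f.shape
(5,)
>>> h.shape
(3, 3)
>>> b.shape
(3, 19)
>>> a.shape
(5, 5, 19)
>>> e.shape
(31, 5, 19)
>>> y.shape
(13, 5, 3)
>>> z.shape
(31, 13, 3)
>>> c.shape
(5, 3)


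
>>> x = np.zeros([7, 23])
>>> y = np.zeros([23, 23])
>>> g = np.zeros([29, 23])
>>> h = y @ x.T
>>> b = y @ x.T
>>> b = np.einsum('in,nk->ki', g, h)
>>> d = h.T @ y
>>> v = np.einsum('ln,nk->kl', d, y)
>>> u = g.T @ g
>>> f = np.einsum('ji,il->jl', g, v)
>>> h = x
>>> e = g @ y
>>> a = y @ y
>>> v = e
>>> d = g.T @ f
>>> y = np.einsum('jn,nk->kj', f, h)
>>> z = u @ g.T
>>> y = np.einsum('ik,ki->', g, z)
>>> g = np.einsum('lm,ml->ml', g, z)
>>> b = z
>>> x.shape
(7, 23)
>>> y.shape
()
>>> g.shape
(23, 29)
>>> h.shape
(7, 23)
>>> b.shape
(23, 29)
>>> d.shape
(23, 7)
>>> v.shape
(29, 23)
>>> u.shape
(23, 23)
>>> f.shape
(29, 7)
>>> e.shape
(29, 23)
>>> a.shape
(23, 23)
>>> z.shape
(23, 29)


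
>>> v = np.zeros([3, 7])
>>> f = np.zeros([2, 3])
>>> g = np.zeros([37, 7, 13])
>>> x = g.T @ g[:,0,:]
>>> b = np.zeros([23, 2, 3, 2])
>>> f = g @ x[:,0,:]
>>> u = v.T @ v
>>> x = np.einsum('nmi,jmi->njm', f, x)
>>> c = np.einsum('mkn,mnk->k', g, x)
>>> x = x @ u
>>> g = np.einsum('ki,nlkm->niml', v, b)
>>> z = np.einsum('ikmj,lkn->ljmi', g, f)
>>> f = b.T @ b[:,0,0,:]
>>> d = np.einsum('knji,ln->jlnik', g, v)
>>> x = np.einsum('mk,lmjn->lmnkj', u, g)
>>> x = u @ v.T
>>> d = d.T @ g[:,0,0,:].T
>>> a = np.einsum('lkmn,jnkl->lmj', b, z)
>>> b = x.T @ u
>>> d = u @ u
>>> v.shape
(3, 7)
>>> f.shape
(2, 3, 2, 2)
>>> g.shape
(23, 7, 2, 2)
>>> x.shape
(7, 3)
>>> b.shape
(3, 7)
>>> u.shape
(7, 7)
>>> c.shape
(7,)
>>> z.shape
(37, 2, 2, 23)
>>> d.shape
(7, 7)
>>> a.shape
(23, 3, 37)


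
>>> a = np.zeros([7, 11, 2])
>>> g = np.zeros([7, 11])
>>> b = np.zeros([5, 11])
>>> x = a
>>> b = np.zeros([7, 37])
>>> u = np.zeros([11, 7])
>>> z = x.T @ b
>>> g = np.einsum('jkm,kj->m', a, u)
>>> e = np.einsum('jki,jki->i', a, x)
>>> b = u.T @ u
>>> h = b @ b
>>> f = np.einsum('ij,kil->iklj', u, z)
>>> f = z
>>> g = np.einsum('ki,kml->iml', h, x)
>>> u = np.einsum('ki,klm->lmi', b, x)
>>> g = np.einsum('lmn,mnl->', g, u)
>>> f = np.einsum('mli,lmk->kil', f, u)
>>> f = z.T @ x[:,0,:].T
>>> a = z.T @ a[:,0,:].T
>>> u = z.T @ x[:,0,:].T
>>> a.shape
(37, 11, 7)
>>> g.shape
()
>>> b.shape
(7, 7)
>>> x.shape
(7, 11, 2)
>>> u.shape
(37, 11, 7)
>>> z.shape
(2, 11, 37)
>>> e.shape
(2,)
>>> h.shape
(7, 7)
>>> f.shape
(37, 11, 7)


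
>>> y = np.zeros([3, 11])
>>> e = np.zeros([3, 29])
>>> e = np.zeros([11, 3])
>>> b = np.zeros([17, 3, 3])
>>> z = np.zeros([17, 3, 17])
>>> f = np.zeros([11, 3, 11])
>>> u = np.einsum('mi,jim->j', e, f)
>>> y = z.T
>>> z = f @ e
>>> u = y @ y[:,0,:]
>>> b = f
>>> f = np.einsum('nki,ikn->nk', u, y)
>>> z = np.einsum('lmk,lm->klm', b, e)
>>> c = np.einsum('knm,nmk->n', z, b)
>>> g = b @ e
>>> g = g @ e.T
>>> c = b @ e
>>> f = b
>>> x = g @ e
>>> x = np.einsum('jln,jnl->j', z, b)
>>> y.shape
(17, 3, 17)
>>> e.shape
(11, 3)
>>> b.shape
(11, 3, 11)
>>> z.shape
(11, 11, 3)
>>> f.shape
(11, 3, 11)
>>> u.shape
(17, 3, 17)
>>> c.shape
(11, 3, 3)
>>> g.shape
(11, 3, 11)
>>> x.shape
(11,)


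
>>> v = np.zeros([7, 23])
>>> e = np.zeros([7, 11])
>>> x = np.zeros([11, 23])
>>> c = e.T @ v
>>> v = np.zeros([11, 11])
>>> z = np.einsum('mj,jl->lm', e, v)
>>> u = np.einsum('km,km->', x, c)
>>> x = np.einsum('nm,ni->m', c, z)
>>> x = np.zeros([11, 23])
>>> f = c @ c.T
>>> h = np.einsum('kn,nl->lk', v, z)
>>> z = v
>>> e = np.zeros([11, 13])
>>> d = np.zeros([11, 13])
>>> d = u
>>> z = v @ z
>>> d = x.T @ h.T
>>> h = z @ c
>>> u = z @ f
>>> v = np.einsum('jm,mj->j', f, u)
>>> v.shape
(11,)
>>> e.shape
(11, 13)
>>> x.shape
(11, 23)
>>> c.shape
(11, 23)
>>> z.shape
(11, 11)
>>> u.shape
(11, 11)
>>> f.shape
(11, 11)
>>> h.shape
(11, 23)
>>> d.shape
(23, 7)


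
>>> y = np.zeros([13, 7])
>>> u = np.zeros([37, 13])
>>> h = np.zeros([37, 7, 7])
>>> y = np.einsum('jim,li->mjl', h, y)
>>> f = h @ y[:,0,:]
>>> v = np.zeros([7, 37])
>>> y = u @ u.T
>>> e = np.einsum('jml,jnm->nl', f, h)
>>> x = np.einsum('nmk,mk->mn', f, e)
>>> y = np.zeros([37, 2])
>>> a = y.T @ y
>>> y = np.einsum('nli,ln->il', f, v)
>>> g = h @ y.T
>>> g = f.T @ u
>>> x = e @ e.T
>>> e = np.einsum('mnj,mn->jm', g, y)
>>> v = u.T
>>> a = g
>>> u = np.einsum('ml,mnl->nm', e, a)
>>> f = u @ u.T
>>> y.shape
(13, 7)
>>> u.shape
(7, 13)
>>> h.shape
(37, 7, 7)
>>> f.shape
(7, 7)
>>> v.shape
(13, 37)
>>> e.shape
(13, 13)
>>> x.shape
(7, 7)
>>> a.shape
(13, 7, 13)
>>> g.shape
(13, 7, 13)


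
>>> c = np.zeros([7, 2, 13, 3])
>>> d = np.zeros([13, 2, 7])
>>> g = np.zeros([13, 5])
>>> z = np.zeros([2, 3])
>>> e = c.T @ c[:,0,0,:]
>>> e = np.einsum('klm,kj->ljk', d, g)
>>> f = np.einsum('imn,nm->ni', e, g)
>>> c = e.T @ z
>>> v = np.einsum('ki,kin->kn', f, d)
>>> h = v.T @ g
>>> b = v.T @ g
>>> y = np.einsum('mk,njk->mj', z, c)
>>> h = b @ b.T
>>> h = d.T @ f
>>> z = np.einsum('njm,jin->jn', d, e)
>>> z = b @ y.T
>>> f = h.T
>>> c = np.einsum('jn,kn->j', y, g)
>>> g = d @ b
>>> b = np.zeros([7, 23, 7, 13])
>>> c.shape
(2,)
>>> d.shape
(13, 2, 7)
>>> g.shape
(13, 2, 5)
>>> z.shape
(7, 2)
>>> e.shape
(2, 5, 13)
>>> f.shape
(2, 2, 7)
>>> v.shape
(13, 7)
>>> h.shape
(7, 2, 2)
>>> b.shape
(7, 23, 7, 13)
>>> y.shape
(2, 5)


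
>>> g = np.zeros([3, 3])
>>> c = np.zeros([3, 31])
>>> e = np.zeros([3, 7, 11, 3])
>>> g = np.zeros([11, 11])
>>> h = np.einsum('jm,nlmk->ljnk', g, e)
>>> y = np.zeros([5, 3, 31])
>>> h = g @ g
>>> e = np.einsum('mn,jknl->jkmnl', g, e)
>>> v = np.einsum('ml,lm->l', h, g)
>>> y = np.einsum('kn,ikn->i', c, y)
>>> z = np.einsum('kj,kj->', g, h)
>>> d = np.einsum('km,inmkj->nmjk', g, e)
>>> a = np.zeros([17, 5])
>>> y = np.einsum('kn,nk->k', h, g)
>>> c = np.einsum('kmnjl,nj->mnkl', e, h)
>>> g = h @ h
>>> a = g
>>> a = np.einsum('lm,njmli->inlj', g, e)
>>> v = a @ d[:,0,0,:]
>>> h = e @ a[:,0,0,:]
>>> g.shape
(11, 11)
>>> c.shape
(7, 11, 3, 3)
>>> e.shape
(3, 7, 11, 11, 3)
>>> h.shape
(3, 7, 11, 11, 7)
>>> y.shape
(11,)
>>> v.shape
(3, 3, 11, 11)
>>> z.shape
()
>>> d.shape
(7, 11, 3, 11)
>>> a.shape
(3, 3, 11, 7)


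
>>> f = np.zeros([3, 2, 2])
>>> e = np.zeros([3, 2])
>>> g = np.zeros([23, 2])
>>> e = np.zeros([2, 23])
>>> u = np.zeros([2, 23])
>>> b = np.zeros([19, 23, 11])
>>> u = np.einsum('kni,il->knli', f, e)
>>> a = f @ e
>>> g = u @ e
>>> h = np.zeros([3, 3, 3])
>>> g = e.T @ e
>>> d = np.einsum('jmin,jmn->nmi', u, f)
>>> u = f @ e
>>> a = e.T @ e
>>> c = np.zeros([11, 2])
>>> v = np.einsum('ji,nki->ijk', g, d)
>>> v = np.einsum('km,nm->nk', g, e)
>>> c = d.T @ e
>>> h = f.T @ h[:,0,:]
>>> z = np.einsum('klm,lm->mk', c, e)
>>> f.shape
(3, 2, 2)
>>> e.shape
(2, 23)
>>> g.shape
(23, 23)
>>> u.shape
(3, 2, 23)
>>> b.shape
(19, 23, 11)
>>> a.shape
(23, 23)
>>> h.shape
(2, 2, 3)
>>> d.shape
(2, 2, 23)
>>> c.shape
(23, 2, 23)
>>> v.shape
(2, 23)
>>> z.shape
(23, 23)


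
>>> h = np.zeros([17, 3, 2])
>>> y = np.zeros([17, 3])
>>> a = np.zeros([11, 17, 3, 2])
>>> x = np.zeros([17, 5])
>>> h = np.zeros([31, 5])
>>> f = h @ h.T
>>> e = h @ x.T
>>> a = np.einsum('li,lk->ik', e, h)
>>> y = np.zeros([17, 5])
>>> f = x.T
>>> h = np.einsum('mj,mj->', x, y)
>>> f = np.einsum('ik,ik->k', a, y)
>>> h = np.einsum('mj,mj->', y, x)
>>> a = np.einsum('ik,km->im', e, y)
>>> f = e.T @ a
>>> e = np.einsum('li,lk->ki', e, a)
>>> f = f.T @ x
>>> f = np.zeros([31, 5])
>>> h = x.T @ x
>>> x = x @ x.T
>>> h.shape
(5, 5)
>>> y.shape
(17, 5)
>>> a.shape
(31, 5)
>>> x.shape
(17, 17)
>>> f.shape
(31, 5)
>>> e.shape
(5, 17)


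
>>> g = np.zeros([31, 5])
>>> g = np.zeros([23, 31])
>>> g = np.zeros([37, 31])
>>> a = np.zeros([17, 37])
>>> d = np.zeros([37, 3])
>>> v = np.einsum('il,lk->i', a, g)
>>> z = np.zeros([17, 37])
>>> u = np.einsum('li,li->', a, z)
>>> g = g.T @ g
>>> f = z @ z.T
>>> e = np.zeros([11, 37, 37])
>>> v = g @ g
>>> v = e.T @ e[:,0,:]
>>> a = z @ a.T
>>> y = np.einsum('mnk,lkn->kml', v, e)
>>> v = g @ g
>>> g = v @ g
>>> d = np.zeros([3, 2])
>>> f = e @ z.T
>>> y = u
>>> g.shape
(31, 31)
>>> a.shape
(17, 17)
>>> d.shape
(3, 2)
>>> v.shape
(31, 31)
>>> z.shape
(17, 37)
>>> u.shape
()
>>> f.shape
(11, 37, 17)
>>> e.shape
(11, 37, 37)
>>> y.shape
()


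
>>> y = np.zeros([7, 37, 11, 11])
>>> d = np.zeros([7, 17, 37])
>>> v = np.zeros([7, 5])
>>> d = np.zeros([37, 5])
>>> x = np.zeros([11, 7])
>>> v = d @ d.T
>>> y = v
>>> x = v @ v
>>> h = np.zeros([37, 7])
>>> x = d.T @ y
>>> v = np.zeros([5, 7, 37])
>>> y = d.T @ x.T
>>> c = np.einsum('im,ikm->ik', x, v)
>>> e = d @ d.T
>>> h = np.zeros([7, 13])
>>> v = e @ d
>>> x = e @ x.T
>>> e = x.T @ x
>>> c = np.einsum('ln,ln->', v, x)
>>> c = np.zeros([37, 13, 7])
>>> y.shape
(5, 5)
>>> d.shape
(37, 5)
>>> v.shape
(37, 5)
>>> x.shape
(37, 5)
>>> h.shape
(7, 13)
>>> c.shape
(37, 13, 7)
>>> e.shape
(5, 5)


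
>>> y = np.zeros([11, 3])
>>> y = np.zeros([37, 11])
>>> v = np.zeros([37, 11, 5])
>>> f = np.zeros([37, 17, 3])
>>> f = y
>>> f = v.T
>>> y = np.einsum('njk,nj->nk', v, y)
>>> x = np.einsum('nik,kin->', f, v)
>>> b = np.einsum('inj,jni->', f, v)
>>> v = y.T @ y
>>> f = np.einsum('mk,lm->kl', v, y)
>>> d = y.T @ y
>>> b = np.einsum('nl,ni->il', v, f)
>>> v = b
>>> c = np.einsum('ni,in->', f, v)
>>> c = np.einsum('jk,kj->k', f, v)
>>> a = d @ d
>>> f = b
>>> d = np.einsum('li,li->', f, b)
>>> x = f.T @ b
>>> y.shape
(37, 5)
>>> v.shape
(37, 5)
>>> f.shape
(37, 5)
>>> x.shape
(5, 5)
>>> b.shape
(37, 5)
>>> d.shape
()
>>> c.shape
(37,)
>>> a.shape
(5, 5)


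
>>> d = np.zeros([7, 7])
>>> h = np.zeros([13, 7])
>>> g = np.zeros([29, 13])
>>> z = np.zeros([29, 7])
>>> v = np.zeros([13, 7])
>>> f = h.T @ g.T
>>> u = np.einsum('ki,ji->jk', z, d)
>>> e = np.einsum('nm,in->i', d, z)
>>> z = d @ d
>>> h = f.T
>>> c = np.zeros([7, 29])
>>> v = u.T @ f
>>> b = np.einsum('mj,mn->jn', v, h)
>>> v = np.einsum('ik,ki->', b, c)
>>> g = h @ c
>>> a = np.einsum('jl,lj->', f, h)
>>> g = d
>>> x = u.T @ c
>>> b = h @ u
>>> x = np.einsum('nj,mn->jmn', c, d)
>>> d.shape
(7, 7)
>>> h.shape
(29, 7)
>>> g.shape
(7, 7)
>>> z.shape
(7, 7)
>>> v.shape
()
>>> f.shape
(7, 29)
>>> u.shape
(7, 29)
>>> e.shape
(29,)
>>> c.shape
(7, 29)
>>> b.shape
(29, 29)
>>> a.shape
()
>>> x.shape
(29, 7, 7)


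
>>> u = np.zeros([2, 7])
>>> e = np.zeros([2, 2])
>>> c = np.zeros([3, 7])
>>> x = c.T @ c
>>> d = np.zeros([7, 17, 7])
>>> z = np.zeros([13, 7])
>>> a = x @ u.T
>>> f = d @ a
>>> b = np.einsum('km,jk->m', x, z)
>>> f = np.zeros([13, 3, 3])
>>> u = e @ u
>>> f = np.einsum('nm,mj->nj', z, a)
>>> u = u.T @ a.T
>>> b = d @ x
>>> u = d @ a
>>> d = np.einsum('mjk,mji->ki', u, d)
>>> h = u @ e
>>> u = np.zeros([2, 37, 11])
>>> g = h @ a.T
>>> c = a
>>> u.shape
(2, 37, 11)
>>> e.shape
(2, 2)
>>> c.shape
(7, 2)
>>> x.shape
(7, 7)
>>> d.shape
(2, 7)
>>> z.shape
(13, 7)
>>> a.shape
(7, 2)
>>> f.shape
(13, 2)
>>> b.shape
(7, 17, 7)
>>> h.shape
(7, 17, 2)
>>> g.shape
(7, 17, 7)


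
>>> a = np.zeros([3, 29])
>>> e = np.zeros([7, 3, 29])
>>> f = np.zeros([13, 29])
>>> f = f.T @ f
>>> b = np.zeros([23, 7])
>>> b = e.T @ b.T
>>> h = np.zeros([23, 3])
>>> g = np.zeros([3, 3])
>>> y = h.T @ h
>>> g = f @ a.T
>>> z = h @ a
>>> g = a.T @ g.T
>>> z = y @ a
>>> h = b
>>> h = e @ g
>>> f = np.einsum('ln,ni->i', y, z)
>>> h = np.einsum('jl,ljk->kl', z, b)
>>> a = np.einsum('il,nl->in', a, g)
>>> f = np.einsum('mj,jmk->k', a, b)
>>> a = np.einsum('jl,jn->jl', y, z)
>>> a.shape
(3, 3)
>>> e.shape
(7, 3, 29)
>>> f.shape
(23,)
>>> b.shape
(29, 3, 23)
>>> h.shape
(23, 29)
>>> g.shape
(29, 29)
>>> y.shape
(3, 3)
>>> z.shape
(3, 29)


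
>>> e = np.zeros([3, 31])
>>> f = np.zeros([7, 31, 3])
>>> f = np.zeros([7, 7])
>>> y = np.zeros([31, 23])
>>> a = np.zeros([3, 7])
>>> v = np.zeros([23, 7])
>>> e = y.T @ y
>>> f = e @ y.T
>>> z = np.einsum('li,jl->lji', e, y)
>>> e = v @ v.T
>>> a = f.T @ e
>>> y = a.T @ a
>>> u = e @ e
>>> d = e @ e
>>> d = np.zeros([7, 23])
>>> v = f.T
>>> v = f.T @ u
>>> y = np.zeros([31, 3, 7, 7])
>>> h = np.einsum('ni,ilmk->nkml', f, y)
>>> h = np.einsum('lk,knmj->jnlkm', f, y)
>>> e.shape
(23, 23)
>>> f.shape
(23, 31)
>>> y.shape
(31, 3, 7, 7)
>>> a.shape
(31, 23)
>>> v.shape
(31, 23)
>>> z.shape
(23, 31, 23)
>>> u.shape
(23, 23)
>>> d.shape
(7, 23)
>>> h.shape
(7, 3, 23, 31, 7)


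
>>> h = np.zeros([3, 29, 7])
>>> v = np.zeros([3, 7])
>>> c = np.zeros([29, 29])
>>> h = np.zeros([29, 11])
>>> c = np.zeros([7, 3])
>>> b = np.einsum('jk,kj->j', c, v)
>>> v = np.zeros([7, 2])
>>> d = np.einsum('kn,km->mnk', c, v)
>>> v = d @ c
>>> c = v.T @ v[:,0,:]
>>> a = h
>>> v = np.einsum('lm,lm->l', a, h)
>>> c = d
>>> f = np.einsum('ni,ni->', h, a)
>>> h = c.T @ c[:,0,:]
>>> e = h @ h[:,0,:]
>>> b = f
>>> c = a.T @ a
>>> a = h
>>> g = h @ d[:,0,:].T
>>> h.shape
(7, 3, 7)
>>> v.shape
(29,)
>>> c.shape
(11, 11)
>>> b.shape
()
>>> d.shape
(2, 3, 7)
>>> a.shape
(7, 3, 7)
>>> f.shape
()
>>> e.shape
(7, 3, 7)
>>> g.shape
(7, 3, 2)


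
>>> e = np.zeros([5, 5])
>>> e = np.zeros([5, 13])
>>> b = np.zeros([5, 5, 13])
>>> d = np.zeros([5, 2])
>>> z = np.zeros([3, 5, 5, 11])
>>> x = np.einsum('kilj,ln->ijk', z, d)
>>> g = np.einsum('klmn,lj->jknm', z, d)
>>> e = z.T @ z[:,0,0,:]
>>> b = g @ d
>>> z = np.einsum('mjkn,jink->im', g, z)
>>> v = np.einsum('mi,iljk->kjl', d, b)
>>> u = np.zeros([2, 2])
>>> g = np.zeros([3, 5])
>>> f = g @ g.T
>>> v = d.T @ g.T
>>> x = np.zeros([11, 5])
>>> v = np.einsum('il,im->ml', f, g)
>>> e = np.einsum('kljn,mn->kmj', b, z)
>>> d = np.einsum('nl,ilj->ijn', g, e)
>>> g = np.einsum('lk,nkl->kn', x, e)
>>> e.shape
(2, 5, 11)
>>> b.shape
(2, 3, 11, 2)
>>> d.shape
(2, 11, 3)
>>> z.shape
(5, 2)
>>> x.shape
(11, 5)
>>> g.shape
(5, 2)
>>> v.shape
(5, 3)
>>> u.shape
(2, 2)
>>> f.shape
(3, 3)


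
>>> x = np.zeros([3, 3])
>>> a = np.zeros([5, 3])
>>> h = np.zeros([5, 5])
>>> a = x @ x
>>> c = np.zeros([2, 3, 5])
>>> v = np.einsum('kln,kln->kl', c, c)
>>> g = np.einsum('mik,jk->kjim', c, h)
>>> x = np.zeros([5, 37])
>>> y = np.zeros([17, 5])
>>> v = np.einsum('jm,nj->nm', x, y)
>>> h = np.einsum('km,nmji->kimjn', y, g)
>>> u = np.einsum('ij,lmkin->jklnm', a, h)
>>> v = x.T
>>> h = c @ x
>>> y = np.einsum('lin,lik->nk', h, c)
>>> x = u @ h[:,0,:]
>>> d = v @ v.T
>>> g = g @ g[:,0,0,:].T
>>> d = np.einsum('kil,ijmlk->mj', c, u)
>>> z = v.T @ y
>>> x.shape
(3, 5, 17, 5, 37)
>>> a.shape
(3, 3)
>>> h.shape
(2, 3, 37)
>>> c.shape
(2, 3, 5)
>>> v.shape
(37, 5)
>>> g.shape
(5, 5, 3, 5)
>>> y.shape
(37, 5)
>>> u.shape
(3, 5, 17, 5, 2)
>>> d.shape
(17, 5)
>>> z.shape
(5, 5)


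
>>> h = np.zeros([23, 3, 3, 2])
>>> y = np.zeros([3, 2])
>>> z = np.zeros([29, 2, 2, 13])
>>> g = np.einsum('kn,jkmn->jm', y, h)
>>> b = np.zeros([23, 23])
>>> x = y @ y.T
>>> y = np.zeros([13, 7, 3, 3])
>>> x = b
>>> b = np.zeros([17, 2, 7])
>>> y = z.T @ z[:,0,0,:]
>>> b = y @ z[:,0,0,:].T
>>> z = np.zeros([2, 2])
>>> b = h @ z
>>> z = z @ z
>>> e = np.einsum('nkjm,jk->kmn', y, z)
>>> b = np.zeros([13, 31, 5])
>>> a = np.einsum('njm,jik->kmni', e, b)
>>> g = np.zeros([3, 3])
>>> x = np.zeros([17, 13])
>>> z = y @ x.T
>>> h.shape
(23, 3, 3, 2)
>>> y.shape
(13, 2, 2, 13)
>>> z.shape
(13, 2, 2, 17)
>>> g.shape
(3, 3)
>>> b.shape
(13, 31, 5)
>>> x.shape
(17, 13)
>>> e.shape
(2, 13, 13)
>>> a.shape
(5, 13, 2, 31)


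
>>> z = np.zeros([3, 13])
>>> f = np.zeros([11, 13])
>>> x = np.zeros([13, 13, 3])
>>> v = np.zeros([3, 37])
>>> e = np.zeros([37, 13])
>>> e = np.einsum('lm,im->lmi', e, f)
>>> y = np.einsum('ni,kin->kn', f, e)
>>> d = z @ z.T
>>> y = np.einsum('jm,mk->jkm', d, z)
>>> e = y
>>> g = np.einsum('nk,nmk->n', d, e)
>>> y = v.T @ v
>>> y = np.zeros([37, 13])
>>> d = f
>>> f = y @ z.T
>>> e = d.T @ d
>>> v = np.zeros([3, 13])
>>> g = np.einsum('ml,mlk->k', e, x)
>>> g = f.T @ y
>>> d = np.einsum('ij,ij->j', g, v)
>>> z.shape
(3, 13)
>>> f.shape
(37, 3)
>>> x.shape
(13, 13, 3)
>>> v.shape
(3, 13)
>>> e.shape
(13, 13)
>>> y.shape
(37, 13)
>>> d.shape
(13,)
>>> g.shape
(3, 13)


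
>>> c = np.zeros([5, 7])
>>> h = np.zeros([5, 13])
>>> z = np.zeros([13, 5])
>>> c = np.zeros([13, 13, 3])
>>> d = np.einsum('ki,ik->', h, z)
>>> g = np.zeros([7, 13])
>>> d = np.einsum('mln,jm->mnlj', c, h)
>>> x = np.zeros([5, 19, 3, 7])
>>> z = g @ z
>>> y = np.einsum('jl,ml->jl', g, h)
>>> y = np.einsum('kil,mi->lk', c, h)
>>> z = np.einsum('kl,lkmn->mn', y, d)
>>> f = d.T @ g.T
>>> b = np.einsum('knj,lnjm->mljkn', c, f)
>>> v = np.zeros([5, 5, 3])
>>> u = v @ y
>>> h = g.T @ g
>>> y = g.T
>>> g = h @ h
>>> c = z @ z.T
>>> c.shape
(13, 13)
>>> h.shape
(13, 13)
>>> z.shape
(13, 5)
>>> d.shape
(13, 3, 13, 5)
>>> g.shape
(13, 13)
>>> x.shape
(5, 19, 3, 7)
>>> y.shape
(13, 7)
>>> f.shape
(5, 13, 3, 7)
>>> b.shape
(7, 5, 3, 13, 13)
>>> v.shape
(5, 5, 3)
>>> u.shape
(5, 5, 13)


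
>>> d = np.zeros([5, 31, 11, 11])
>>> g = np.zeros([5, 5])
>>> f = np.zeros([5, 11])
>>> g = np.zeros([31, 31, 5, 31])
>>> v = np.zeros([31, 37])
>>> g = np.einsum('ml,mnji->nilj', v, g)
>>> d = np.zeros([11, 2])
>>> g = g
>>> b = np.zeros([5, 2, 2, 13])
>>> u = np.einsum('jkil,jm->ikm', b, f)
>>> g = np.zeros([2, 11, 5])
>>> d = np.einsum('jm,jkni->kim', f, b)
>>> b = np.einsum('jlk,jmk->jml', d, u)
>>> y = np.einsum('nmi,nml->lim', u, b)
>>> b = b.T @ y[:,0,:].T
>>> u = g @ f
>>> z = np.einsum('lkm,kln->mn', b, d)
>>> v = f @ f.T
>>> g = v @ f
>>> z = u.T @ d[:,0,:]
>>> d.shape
(2, 13, 11)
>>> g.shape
(5, 11)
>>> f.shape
(5, 11)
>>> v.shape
(5, 5)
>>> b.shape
(13, 2, 13)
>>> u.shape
(2, 11, 11)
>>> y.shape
(13, 11, 2)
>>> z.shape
(11, 11, 11)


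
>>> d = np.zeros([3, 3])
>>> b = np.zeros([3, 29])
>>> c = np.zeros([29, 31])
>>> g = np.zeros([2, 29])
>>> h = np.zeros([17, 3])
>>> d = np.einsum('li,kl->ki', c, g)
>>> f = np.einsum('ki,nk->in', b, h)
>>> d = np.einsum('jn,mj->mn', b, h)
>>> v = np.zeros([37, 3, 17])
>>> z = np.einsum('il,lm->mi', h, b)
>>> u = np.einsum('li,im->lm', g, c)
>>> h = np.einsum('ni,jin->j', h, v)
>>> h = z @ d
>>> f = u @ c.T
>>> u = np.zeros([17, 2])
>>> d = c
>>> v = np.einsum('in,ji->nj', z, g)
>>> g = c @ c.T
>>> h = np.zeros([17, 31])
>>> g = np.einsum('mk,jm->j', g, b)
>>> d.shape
(29, 31)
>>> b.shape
(3, 29)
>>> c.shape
(29, 31)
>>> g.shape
(3,)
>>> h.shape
(17, 31)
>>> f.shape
(2, 29)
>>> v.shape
(17, 2)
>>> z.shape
(29, 17)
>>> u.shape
(17, 2)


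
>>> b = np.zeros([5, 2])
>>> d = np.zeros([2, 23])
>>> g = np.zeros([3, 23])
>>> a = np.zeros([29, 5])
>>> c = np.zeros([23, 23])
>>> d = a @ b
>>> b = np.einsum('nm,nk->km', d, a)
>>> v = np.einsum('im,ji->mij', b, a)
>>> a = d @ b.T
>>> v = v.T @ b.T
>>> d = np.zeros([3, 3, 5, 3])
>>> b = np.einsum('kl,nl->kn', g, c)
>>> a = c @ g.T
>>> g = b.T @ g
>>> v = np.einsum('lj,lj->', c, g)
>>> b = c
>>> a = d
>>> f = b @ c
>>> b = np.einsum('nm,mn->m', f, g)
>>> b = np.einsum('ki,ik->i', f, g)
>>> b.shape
(23,)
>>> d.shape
(3, 3, 5, 3)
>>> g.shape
(23, 23)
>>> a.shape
(3, 3, 5, 3)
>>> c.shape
(23, 23)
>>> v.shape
()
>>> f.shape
(23, 23)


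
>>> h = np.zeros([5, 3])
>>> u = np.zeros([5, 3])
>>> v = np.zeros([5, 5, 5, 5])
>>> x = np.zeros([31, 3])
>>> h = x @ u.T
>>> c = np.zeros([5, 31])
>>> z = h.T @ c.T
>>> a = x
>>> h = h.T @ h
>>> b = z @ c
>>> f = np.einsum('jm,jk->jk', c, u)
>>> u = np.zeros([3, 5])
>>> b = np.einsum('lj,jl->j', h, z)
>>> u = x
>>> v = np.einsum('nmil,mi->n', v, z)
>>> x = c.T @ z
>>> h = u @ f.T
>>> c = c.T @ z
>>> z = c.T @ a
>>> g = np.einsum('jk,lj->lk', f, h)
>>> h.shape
(31, 5)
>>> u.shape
(31, 3)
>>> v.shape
(5,)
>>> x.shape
(31, 5)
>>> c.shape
(31, 5)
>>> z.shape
(5, 3)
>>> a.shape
(31, 3)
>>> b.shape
(5,)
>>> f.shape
(5, 3)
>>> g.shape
(31, 3)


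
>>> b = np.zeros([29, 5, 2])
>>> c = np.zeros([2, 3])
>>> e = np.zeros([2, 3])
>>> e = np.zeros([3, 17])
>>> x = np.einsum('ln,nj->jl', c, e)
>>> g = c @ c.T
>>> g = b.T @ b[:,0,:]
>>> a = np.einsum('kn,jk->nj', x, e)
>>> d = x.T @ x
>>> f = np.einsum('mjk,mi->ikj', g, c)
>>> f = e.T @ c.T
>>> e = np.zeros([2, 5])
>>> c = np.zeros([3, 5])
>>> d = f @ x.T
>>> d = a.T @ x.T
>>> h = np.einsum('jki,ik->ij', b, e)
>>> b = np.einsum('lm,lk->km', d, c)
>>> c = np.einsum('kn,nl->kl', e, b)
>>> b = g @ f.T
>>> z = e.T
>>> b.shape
(2, 5, 17)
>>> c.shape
(2, 17)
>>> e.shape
(2, 5)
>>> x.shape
(17, 2)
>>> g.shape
(2, 5, 2)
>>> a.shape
(2, 3)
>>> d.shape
(3, 17)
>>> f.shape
(17, 2)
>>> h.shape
(2, 29)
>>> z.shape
(5, 2)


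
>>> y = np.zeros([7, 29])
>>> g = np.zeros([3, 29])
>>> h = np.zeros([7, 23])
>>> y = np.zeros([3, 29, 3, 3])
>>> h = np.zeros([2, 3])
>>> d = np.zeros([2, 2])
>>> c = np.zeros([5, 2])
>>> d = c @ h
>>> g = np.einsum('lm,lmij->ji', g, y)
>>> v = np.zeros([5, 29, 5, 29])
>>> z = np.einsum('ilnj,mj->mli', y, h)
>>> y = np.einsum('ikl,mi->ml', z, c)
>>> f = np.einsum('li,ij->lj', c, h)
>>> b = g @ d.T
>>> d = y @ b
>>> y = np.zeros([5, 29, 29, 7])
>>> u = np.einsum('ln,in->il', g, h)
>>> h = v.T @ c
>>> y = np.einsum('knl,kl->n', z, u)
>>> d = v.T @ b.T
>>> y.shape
(29,)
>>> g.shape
(3, 3)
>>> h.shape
(29, 5, 29, 2)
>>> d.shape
(29, 5, 29, 3)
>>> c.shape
(5, 2)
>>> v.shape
(5, 29, 5, 29)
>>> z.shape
(2, 29, 3)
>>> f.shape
(5, 3)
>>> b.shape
(3, 5)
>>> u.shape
(2, 3)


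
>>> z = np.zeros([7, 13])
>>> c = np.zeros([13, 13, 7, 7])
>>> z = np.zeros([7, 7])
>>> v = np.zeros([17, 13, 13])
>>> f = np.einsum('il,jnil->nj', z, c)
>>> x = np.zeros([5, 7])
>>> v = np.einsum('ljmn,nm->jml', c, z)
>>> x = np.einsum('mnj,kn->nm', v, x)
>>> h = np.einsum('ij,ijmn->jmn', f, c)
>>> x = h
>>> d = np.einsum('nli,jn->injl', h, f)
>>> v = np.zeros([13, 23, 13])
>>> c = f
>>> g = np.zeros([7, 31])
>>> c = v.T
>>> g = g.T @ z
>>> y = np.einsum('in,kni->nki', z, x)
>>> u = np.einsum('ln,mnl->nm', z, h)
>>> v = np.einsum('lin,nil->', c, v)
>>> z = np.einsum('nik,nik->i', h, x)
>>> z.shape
(7,)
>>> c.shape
(13, 23, 13)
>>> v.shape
()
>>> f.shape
(13, 13)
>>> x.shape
(13, 7, 7)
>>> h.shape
(13, 7, 7)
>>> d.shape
(7, 13, 13, 7)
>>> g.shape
(31, 7)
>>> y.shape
(7, 13, 7)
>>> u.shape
(7, 13)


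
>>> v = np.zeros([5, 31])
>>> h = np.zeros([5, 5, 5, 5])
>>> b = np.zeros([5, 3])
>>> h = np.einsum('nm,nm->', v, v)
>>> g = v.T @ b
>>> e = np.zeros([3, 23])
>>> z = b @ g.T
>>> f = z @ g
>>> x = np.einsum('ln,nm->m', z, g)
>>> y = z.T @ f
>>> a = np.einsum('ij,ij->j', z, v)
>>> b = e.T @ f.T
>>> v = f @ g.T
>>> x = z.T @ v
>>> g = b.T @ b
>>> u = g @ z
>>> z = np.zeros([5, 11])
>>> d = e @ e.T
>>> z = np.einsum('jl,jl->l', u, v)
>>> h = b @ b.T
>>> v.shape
(5, 31)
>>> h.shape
(23, 23)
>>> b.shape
(23, 5)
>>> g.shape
(5, 5)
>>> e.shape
(3, 23)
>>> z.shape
(31,)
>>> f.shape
(5, 3)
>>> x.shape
(31, 31)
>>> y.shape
(31, 3)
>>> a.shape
(31,)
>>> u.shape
(5, 31)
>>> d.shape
(3, 3)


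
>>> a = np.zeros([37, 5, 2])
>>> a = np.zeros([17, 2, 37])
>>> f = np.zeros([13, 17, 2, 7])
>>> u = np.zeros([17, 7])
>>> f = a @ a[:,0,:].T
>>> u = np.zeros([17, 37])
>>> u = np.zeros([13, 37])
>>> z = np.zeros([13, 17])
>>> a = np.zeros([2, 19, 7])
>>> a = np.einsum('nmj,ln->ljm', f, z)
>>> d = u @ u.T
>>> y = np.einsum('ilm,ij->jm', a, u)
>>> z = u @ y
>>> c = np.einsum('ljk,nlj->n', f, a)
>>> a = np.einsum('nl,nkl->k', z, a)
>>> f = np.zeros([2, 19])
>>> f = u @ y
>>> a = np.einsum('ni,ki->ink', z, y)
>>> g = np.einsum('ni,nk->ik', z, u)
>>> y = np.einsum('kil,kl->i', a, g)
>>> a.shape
(2, 13, 37)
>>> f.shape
(13, 2)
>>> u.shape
(13, 37)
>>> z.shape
(13, 2)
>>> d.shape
(13, 13)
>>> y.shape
(13,)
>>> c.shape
(13,)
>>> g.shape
(2, 37)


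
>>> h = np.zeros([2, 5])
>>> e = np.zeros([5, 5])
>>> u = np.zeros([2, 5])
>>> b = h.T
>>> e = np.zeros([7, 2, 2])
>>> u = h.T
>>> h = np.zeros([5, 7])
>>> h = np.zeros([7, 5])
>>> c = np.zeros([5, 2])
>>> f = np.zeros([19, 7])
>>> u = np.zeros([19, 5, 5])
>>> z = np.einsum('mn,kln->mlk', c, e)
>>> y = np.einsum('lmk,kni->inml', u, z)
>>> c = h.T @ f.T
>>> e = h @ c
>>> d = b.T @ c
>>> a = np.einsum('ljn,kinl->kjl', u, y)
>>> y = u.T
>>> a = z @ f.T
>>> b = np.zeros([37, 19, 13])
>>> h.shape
(7, 5)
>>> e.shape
(7, 19)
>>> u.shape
(19, 5, 5)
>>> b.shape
(37, 19, 13)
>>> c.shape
(5, 19)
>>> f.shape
(19, 7)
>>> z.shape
(5, 2, 7)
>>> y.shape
(5, 5, 19)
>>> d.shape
(2, 19)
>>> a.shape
(5, 2, 19)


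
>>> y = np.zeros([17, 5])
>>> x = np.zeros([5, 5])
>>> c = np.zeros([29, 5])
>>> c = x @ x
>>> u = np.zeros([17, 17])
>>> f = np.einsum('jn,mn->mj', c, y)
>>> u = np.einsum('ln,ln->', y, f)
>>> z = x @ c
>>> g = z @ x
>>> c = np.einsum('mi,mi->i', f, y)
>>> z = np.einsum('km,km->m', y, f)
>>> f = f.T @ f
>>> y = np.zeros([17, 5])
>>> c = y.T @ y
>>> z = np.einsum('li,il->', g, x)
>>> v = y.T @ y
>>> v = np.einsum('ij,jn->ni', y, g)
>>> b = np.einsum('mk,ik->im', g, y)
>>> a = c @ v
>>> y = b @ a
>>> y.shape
(17, 17)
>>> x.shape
(5, 5)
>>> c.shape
(5, 5)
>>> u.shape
()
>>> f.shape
(5, 5)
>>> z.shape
()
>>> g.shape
(5, 5)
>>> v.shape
(5, 17)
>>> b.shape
(17, 5)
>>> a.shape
(5, 17)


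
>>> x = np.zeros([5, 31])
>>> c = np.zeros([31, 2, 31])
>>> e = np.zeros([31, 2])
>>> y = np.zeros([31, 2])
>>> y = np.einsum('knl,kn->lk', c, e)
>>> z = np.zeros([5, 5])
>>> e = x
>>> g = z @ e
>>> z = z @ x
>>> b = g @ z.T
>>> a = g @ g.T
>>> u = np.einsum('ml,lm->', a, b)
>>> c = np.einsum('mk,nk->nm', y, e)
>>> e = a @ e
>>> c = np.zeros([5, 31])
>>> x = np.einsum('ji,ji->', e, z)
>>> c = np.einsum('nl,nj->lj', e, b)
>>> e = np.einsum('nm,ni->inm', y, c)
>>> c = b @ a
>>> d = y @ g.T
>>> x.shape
()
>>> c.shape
(5, 5)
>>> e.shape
(5, 31, 31)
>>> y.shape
(31, 31)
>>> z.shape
(5, 31)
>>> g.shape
(5, 31)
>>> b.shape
(5, 5)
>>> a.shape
(5, 5)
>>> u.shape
()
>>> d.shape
(31, 5)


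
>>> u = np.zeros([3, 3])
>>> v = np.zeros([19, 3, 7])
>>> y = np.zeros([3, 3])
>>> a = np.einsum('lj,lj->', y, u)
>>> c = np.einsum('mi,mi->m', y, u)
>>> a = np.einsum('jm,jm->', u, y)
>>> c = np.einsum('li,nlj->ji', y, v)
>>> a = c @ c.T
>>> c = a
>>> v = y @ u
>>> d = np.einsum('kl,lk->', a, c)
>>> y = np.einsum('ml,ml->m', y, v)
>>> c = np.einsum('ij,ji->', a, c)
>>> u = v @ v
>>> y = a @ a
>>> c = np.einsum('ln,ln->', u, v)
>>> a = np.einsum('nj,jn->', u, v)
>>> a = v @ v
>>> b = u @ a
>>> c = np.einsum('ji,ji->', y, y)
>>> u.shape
(3, 3)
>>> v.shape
(3, 3)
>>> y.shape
(7, 7)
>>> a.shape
(3, 3)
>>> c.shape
()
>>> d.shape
()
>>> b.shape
(3, 3)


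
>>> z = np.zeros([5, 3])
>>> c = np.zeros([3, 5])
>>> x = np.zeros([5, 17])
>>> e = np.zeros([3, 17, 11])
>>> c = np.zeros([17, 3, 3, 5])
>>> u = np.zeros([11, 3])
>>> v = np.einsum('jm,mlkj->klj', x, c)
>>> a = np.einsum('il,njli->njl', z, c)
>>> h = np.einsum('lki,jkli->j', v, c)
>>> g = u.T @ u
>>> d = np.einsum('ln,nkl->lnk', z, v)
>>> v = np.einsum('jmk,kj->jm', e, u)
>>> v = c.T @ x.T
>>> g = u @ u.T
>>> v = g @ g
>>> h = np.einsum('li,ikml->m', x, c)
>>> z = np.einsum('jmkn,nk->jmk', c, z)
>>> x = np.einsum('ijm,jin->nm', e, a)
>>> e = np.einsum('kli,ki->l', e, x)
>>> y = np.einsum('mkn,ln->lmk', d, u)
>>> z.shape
(17, 3, 3)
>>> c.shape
(17, 3, 3, 5)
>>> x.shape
(3, 11)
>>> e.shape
(17,)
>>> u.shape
(11, 3)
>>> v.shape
(11, 11)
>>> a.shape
(17, 3, 3)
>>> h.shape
(3,)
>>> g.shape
(11, 11)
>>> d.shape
(5, 3, 3)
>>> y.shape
(11, 5, 3)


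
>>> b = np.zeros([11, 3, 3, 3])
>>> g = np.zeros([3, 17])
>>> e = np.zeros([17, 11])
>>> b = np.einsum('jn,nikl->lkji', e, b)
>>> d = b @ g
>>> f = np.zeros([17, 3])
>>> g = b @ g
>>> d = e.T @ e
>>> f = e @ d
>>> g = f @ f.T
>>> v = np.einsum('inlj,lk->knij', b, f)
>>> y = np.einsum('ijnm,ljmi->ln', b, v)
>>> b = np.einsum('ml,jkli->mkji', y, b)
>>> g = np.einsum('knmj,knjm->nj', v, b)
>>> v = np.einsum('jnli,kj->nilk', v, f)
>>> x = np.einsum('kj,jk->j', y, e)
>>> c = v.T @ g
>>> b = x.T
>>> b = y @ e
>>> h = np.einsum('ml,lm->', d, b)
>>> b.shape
(11, 11)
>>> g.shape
(3, 3)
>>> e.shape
(17, 11)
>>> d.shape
(11, 11)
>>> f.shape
(17, 11)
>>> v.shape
(3, 3, 3, 17)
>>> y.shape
(11, 17)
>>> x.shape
(17,)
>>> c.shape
(17, 3, 3, 3)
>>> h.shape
()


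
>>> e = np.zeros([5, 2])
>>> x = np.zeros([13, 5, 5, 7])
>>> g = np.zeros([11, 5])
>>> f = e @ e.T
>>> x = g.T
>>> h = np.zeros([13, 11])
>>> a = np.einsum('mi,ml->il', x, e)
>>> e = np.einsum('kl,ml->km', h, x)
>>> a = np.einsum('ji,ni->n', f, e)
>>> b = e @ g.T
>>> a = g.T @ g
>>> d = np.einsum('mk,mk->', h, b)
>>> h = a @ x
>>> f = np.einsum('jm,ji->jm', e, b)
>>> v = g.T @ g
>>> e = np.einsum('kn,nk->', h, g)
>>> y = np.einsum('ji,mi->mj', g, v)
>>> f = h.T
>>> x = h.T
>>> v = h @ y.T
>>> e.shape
()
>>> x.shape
(11, 5)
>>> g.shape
(11, 5)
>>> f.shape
(11, 5)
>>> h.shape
(5, 11)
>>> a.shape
(5, 5)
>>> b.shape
(13, 11)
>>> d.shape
()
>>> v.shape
(5, 5)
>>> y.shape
(5, 11)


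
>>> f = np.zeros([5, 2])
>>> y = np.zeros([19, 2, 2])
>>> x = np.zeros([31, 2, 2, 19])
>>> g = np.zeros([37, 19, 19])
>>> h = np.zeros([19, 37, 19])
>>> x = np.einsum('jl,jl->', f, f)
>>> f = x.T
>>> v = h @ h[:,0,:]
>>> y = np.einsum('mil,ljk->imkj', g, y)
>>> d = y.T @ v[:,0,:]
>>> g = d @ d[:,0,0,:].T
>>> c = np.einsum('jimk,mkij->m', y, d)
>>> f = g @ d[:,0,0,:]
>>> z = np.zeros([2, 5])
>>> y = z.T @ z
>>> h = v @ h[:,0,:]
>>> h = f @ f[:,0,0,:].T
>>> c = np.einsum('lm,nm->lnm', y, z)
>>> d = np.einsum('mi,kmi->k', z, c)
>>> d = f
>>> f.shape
(2, 2, 37, 19)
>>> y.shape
(5, 5)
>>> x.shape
()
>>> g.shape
(2, 2, 37, 2)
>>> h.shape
(2, 2, 37, 2)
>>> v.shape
(19, 37, 19)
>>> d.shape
(2, 2, 37, 19)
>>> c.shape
(5, 2, 5)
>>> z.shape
(2, 5)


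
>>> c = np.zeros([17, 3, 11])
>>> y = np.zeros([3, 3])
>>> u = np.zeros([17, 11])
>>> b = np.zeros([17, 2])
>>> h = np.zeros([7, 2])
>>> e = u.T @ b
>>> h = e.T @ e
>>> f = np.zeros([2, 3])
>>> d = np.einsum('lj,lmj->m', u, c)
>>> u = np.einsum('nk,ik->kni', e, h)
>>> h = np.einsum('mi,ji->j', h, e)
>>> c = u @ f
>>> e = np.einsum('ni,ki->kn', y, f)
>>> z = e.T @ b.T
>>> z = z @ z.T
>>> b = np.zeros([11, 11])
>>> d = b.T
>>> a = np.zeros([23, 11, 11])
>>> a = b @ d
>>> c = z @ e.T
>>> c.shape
(3, 2)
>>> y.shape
(3, 3)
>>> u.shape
(2, 11, 2)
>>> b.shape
(11, 11)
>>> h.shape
(11,)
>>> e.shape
(2, 3)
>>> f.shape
(2, 3)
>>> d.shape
(11, 11)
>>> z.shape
(3, 3)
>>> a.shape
(11, 11)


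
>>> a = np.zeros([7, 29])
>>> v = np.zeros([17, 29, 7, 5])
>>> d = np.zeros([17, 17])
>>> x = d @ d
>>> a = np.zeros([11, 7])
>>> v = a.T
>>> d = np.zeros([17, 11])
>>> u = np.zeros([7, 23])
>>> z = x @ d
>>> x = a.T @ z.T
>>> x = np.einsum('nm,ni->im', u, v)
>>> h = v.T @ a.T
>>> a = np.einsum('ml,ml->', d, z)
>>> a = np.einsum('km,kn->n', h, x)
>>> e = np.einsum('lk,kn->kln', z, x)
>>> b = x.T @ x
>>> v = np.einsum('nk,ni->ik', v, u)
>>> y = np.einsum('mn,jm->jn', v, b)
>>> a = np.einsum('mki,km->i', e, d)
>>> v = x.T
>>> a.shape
(23,)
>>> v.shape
(23, 11)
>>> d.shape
(17, 11)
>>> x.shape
(11, 23)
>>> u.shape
(7, 23)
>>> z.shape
(17, 11)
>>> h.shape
(11, 11)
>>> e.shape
(11, 17, 23)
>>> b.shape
(23, 23)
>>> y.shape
(23, 11)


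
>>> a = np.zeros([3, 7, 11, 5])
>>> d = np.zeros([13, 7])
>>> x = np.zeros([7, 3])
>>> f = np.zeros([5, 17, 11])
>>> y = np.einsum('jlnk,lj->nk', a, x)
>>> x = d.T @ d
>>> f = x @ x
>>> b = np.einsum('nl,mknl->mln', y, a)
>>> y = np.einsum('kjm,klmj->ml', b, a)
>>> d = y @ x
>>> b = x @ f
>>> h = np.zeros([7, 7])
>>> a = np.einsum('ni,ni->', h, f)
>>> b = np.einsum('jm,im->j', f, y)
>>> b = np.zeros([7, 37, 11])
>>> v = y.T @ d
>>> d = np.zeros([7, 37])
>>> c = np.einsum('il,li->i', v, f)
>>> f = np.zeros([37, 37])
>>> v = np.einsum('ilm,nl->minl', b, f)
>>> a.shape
()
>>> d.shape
(7, 37)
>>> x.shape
(7, 7)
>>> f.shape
(37, 37)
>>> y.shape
(11, 7)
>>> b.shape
(7, 37, 11)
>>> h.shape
(7, 7)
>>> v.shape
(11, 7, 37, 37)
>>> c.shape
(7,)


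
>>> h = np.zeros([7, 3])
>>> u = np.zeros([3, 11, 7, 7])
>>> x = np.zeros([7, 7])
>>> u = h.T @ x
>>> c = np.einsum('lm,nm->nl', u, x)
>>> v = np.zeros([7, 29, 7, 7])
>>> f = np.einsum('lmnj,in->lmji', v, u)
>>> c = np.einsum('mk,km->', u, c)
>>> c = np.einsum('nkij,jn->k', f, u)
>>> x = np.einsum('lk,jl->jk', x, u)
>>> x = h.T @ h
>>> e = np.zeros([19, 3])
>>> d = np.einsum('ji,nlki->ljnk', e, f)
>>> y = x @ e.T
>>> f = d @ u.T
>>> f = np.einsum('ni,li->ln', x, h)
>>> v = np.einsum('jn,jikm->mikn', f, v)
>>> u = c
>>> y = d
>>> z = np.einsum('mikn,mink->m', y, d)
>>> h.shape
(7, 3)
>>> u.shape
(29,)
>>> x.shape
(3, 3)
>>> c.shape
(29,)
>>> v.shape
(7, 29, 7, 3)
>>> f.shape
(7, 3)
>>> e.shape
(19, 3)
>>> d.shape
(29, 19, 7, 7)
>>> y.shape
(29, 19, 7, 7)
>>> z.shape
(29,)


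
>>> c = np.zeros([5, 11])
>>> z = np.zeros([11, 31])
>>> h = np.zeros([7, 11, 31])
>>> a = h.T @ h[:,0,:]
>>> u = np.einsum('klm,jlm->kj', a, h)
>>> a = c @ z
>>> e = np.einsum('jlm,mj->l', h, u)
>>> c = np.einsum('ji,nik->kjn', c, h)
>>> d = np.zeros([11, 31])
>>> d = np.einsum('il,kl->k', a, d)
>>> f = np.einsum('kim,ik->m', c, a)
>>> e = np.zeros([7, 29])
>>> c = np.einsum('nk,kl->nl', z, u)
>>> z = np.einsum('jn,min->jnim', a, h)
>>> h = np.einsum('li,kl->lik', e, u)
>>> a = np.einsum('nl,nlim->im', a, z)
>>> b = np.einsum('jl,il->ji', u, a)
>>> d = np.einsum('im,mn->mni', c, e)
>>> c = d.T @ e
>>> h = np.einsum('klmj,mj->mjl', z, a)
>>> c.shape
(11, 29, 29)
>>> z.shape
(5, 31, 11, 7)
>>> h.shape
(11, 7, 31)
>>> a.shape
(11, 7)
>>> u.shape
(31, 7)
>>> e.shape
(7, 29)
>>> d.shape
(7, 29, 11)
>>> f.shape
(7,)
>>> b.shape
(31, 11)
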